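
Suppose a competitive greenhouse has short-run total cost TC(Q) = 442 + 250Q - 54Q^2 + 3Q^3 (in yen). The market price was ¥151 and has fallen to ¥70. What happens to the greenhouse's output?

Output falls from 11 to 10

MC = 250 - 108Q + 9Q^2; the shutdown threshold is min AVC = ¥7 (at Q = 9).
With P = ¥151 above the shutdown price, P = MC gives Q = 11.
At P = ¥70 ≥ min AVC, set P = MC: Q = 10. The firm stays open but cuts output.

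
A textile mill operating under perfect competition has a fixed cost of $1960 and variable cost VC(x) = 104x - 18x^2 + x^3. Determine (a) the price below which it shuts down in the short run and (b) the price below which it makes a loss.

Shutdown price = $23; break-even price = $188

Shutdown price = min AVC. AVC = 104 - 18x + x^2, with vertex at x = 9 and minimum $23.
ATC = 1960/x + 104 - 18x + x^2. Setting dATC/dx = −1960/x^2 − 18 + 2x = 0 gives x = 14 (since 2·14^3 − 18·14^2 = 1960).
min ATC = 1960/14 + 104 − 18·14 + 14^2 = $188. That is the break-even price.
For $23 ≤ P < $188 the firm produces at a loss; below $23 it shuts down.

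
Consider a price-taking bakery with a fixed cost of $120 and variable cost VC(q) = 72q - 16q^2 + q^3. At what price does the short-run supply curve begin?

The shutdown price is the minimum of AVC. VC = 72q - 16q^2 + q^3, so AVC = 72 - 16q + q^2.
dAVC/dq = -16 + 2q = 0 gives q = 8. min AVC = 72 - 16·8 + 8^2 = 8.
So the shutdown price is $8.

$8 per unit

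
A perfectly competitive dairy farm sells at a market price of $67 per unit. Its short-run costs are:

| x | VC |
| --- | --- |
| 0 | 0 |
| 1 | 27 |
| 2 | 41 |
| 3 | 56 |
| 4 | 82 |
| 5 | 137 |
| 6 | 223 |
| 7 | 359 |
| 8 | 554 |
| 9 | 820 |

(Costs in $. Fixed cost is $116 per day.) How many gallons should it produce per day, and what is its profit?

x = 5; profit = $82

Compute π = P·x − TC at each output: x=0: -116; x=1: -76; x=2: -23; x=3: 29; x=4: 70; x=5: 82; x=6: 63; x=7: -6; x=8: -134; x=9: -333.
Profit is maximized at x = 5. AVC there is 137/5 = $27.40 ≤ P, so producing beats shutting down (which would give -$116).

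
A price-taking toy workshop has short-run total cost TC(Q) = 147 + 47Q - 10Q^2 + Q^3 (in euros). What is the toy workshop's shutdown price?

€22 per unit

The firm shuts down when price falls below the minimum of average variable cost. AVC = VC/Q = 47 - 10Q + Q^2.
At the minimum of AVC, MC = AVC. MC = 47 - 20Q + 3Q^2; setting MC = AVC gives 2Q^2 - 10Q = 0, so Q = 5. min AVC = 22.
The firm shuts down for any P below €22.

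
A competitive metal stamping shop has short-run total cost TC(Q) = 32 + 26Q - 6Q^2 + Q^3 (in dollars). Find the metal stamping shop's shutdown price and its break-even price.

Shutdown price = min AVC. AVC = 26 - 6Q + Q^2, with vertex at Q = 3 and minimum $17.
ATC = 32/Q + 26 - 6Q + Q^2. Setting dATC/dQ = −32/Q^2 − 6 + 2Q = 0 gives Q = 4 (since 2·4^3 − 6·4^2 = 32).
min ATC = 32/4 + 26 − 6·4 + 4^2 = $26. That is the break-even price.
Between these two prices the firm operates at a loss; above $26 it earns a profit.

Shutdown price = $17; break-even price = $26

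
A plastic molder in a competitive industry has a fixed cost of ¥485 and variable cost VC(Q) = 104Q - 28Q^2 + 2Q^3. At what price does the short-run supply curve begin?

¥6 per unit

Short-run supply begins at min AVC. From VC = 104Q - 28Q^2 + 2Q^3, AVC = 104 - 28Q + 2Q^2.
At the minimum of AVC, MC = AVC. MC = 104 - 56Q + 6Q^2; setting MC = AVC gives 4Q^2 - 28Q = 0, so Q = 7. min AVC = 6.
So the shutdown price is ¥6.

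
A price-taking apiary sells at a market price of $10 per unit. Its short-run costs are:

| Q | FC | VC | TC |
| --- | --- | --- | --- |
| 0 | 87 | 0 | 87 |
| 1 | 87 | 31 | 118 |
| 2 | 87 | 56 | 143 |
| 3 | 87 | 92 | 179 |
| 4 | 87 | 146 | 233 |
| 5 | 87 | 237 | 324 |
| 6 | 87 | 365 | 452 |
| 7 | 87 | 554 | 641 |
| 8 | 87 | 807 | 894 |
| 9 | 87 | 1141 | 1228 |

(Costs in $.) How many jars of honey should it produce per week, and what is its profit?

Profit at each row (π = 10Q − TC): Q=0: -87; Q=1: -108; Q=2: -123; Q=3: -149; Q=4: -193; Q=5: -274; Q=6: -392; Q=7: -571; Q=8: -814; Q=9: -1138.
Profit is highest at Q = 0. Equivalently, the lowest AVC in the table is 56/2 ≈ $28 at Q = 2, and P = $10 falls below it — price never covers variable cost, so the firm shuts down and loses only its fixed cost.

Q = 0 (shut down); profit = -$87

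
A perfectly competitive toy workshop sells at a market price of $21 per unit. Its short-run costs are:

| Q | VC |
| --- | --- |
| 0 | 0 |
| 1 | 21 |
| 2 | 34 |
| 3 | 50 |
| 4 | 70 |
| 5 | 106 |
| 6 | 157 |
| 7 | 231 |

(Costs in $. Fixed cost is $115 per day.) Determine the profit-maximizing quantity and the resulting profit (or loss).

Q = 4; profit = -$101

Profit at each row (π = 21Q − TC): Q=0: -115; Q=1: -115; Q=2: -107; Q=3: -102; Q=4: -101; Q=5: -116; Q=6: -146; Q=7: -199.
Profit is maximized at Q = 4. AVC there is 70/4 = $17.50 ≤ P, so producing beats shutting down (which would give -$115).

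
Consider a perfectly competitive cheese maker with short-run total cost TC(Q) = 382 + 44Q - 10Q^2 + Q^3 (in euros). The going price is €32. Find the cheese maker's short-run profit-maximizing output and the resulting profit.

Profit = -€310 at Q = 6

AVC = 44 - 10Q + Q^2 has its minimum €19 at Q = 5; price €32 clears that bar, so the firm operates.
With MC = 44 - 20Q + 3Q^2, P = MC on the upward-sloping part at Q* = 6.
TR = 32·6 = 192. TC = 382 + 120 = 502. Profit = 192 − 502 = -€310.
By producing, the firm covers all variable cost plus €72 of fixed cost; shutting down would lose the full €382.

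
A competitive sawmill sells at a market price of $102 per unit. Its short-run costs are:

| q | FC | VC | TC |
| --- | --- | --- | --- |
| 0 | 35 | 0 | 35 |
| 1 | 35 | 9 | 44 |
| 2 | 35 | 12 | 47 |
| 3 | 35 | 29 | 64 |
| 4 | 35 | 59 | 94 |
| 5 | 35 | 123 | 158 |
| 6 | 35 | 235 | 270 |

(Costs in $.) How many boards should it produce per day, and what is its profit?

q = 5; profit = $352

Compute π = P·q − TC at each output: q=0: -35; q=1: 58; q=2: 157; q=3: 242; q=4: 314; q=5: 352; q=6: 342.
Profit is maximized at q = 5. AVC there is 123/5 = $24.60 ≤ P, so producing beats shutting down (which would give -$35).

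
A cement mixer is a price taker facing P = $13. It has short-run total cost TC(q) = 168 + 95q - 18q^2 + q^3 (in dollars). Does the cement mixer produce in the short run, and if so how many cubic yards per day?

Shut down

Strip out fixed cost: VC = 95q - 18q^2 + q^3. Then AVC = 95 - 18q + q^2 and MC = 95 - 36q + 3q^2.
AVC is minimized where dAVC/dq = -18 + 2q = 0, at q = 9; min AVC = 95 - 18·9 + 9^2 = $14.
Since P = $13 < min AVC = $14, price fails to cover variable cost at any output.
Best response: produce nothing and absorb the $168 fixed cost.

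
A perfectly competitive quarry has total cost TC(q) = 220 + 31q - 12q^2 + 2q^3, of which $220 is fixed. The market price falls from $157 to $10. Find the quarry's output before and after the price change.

Output falls from 7 to 0 (the firm shuts down)

AVC = 31 - 12q + 2q^2, minimized at q = 3 where min AVC = $13. MC = 31 - 24q + 6q^2.
With P = $157 above the shutdown price, P = MC gives q = 7.
At P = $10 < min AVC = $13, price no longer covers variable cost at any output, so the firm shuts down: q = 0.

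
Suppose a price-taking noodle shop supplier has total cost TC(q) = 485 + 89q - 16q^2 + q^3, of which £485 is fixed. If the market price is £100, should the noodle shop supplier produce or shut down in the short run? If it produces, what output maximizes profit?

Strip out fixed cost: VC = 89q - 16q^2 + q^3. Then AVC = 89 - 16q + q^2 and MC = 89 - 32q + 3q^2.
AVC is minimized where dAVC/dq = -16 + 2q = 0, at q = 8; min AVC = 89 - 16·8 + 8^2 = £25.
Since P = £100 ≥ min AVC = £25, price covers variable cost and the firm should produce.
Solving P = MC: -11 - 32q + 3q^2 = 0 ⇒ q = -1/3 or 11. On the upward-sloping branch, q* = 11.
Check: AVC at q = 11 is £34 ≤ P, so revenue covers variable cost.
Profit = P·q − TC = 100·11 − 859 = £241.

Produce at q = 11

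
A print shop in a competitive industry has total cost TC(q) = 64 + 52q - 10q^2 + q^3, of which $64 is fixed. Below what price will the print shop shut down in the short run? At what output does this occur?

$27 per unit, at q = 5

The shutdown price is the minimum of AVC. VC = 52q - 10q^2 + q^3, so AVC = 52 - 10q + q^2.
dAVC/dq = -10 + 2q = 0 gives q = 5. min AVC = 52 - 10·5 + 5^2 = 27.
The firm shuts down for any P below $27.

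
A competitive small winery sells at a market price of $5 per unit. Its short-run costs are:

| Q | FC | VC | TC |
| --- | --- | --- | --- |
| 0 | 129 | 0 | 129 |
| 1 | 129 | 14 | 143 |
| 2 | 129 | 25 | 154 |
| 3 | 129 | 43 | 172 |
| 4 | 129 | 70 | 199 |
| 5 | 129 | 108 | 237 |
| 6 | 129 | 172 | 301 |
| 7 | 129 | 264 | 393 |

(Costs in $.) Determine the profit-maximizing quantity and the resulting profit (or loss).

Q = 0 (shut down); profit = -$129

Tabulate TR − TC: Q=0: -129; Q=1: -138; Q=2: -144; Q=3: -157; Q=4: -179; Q=5: -212; Q=6: -271; Q=7: -358.
Profit is highest at Q = 0. Equivalently, the lowest AVC in the table is 25/2 ≈ $12.50 at Q = 2, and P = $5 falls below it — price never covers variable cost, so the firm shuts down and loses only its fixed cost.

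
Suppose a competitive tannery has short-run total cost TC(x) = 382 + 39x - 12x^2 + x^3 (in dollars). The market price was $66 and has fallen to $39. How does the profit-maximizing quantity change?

MC = 39 - 24x + 3x^2; the shutdown threshold is min AVC = $3 (at x = 6).
With P = $66 above the shutdown price, P = MC gives x = 9.
At P = $39 ≥ min AVC, set P = MC: x = 8. The firm stays open but cuts output.

Output falls from 9 to 8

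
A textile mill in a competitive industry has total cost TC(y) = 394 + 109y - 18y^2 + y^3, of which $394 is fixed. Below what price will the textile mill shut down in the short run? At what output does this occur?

$28 per unit, at y = 9

Short-run supply begins at min AVC. From VC = 109y - 18y^2 + y^3, AVC = 109 - 18y + y^2.
At the minimum of AVC, MC = AVC. MC = 109 - 36y + 3y^2; setting MC = AVC gives 2y^2 - 18y = 0, so y = 9. min AVC = 28.
So the shutdown price is $28.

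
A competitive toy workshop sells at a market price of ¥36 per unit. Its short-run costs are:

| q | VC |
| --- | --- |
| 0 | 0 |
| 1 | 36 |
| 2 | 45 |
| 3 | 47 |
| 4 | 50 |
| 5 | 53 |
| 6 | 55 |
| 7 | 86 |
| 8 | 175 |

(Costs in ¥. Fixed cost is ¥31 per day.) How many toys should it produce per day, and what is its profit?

q = 7; profit = ¥135

Tabulate TR − TC: q=0: -31; q=1: -31; q=2: -4; q=3: 30; q=4: 63; q=5: 96; q=6: 130; q=7: 135; q=8: 82.
Profit is maximized at q = 7. AVC there is 86/7 = ¥12.29 ≤ P, so producing beats shutting down (which would give -¥31).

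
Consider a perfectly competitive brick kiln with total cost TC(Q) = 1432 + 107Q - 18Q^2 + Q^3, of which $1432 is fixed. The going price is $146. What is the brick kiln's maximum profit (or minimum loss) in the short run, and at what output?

AVC = 107 - 18Q + Q^2; min AVC = $26 at Q = 9. Since P = $146 ≥ min AVC, the firm produces.
MC = 107 - 36Q + 3Q^2. Setting P = MC and taking the root on the rising branch gives Q* = 13.
TR = 146·13 = 1898. TC = 1432 + 546 = 1978. Profit = 1898 − 1978 = -$80.
By producing, the firm covers all variable cost plus $1352 of fixed cost; shutting down would lose the full $1432.

Profit = -$80 at Q = 13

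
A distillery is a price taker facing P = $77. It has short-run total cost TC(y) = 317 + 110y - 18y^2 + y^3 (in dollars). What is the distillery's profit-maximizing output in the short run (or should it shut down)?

Produce at y = 11

From TC, MC = TC'(y) = 110 - 36y + 3y^2 and AVC = VC/y = 110 - 18y + y^2.
AVC is minimized where dAVC/dy = -18 + 2y = 0, at y = 9; min AVC = 110 - 18·9 + 9^2 = $29.
Because $77 ≥ $29, revenue can cover variable cost; the firm operates.
Set P = MC: 77 = 110 - 36y + 3y^2 → 33 - 36y + 3y^2 = 0. The roots are y = 1 and y = 11; the profit-maximizing output is on the rising part of MC, so y* = 11.
Check: AVC at y = 11 is $33 ≤ P, so revenue covers variable cost.
Profit = P·y − TC = 77·11 − 680 = $167.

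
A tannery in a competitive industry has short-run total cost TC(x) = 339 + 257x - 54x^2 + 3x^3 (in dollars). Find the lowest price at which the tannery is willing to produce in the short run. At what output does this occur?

$14 per unit, at x = 9

Short-run supply begins at min AVC. From VC = 257x - 54x^2 + 3x^3, AVC = 257 - 54x + 3x^2.
At the minimum of AVC, MC = AVC. MC = 257 - 108x + 9x^2; setting MC = AVC gives 6x^2 - 54x = 0, so x = 9. min AVC = 14.
For P < $14 the firm produces nothing.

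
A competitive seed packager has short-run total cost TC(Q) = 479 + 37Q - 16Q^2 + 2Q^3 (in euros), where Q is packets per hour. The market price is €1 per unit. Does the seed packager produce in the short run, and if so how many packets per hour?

Shut down

From TC, MC = TC'(Q) = 37 - 32Q + 6Q^2 and AVC = VC/Q = 37 - 16Q + 2Q^2.
AVC hits its minimum where MC = AVC, at Q = 4, giving min AVC = 37 - 16·4 + 2·4^2 = €5.
P = €1 lies below min AVC = €5; no output level covers variable cost.
Best response: produce nothing and absorb the €479 fixed cost.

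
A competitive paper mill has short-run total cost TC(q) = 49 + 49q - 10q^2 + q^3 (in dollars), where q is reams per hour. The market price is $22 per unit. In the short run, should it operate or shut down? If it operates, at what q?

Shut down

Variable cost is VC = 49q - 10q^2 + q^3, so AVC = VC/q = 49 - 10q + q^2 and MC = dTC/dq = 49 - 20q + 3q^2.
AVC hits its minimum where MC = AVC, at q = 5, giving min AVC = 49 - 10·5 + 5^2 = $24.
With P < min AVC ($22 < $24), every unit sold adds to the loss.
The firm minimizes its loss by shutting down and losing only its fixed cost of $49.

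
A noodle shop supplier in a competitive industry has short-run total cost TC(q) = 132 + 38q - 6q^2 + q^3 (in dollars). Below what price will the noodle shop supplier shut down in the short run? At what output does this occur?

Short-run supply begins at min AVC. From VC = 38q - 6q^2 + q^3, AVC = 38 - 6q + q^2.
At the minimum of AVC, MC = AVC. MC = 38 - 12q + 3q^2; setting MC = AVC gives 2q^2 - 6q = 0, so q = 3. min AVC = 29.
For P < $29 the firm produces nothing.

$29 per unit, at q = 3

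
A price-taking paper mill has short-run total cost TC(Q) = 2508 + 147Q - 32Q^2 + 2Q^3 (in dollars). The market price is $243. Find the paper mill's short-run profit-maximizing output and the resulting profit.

AVC = 147 - 32Q + 2Q^2 has its minimum $19 at Q = 8; price $243 clears that bar, so the firm operates.
With MC = 147 - 64Q + 6Q^2, P = MC on the upward-sloping part at Q* = 12.
TR = 243·12 = 2916. TC = 2508 + 612 = 3120. Profit = 2916 − 3120 = -$204.
By producing, the firm covers all variable cost plus $2304 of fixed cost; shutting down would lose the full $2508.

Profit = -$204 at Q = 12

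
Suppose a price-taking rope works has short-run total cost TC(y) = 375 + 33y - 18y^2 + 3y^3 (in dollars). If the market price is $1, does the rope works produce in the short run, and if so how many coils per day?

Shut down

Variable cost is VC = 33y - 18y^2 + 3y^3, so AVC = VC/y = 33 - 18y + 3y^2 and MC = dTC/dy = 33 - 36y + 9y^2.
The AVC parabola has its vertex at y = 18/6 = 3, where AVC = 33 - 18·3 + 3·3^2 = $6.
With P < min AVC ($1 < $6), every unit sold adds to the loss.
The firm minimizes its loss by shutting down and losing only its fixed cost of $375.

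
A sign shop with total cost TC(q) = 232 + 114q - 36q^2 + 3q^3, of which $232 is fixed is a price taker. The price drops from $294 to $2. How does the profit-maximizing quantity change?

Output falls from 10 to 0 (the firm shuts down)

AVC = 114 - 36q + 3q^2, minimized at q = 6 where min AVC = $6. MC = 114 - 72q + 9q^2.
At P = $294 ≥ min AVC, set P = MC on the rising branch: q = 10.
At P = $2 < min AVC = $6, price no longer covers variable cost at any output, so the firm shuts down: q = 0.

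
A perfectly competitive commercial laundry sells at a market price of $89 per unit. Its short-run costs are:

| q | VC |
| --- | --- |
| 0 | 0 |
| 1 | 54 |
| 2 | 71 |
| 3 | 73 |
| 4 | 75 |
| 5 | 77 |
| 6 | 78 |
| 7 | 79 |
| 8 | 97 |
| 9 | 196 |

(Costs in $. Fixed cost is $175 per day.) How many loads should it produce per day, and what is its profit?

Profit at each row (π = 89q − TC): q=0: -175; q=1: -140; q=2: -68; q=3: 19; q=4: 106; q=5: 193; q=6: 281; q=7: 369; q=8: 440; q=9: 430.
Profit is maximized at q = 8. AVC there is 97/8 = $12.12 ≤ P, so producing beats shutting down (which would give -$175).

q = 8; profit = $440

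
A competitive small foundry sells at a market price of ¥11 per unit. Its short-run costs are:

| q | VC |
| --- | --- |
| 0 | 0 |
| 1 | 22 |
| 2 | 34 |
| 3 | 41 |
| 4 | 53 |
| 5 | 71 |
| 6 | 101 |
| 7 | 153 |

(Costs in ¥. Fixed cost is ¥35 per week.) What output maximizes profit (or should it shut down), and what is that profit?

Profit at each row (π = 11q − TC): q=0: -35; q=1: -46; q=2: -47; q=3: -43; q=4: -44; q=5: -51; q=6: -70; q=7: -111.
Profit is highest at q = 0. Equivalently, the lowest AVC in the table is 53/4 ≈ ¥13.25 at q = 4, and P = ¥11 falls below it — price never covers variable cost, so the firm shuts down and loses only its fixed cost.

q = 0 (shut down); profit = -¥35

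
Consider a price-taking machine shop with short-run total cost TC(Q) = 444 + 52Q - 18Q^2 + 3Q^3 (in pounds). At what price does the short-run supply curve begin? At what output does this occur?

£25 per unit, at Q = 3

The firm shuts down when price falls below the minimum of average variable cost. AVC = VC/Q = 52 - 18Q + 3Q^2.
dAVC/dQ = -18 + 6Q = 0 gives Q = 3. min AVC = 52 - 18·3 + 3·3^2 = 25.
For P < £25 the firm produces nothing.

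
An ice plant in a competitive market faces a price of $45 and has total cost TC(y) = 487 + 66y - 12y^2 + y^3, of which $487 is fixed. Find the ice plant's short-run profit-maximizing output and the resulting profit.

AVC = 66 - 12y + y^2 has its minimum $30 at y = 6; price $45 clears that bar, so the firm operates.
MC = 66 - 24y + 3y^2. Setting P = MC and taking the root on the rising branch gives y* = 7.
TR = 45·7 = 315. TC = 487 + 217 = 704. Profit = 315 − 704 = -$389.
That loss of $389 beats the $487 the firm would lose by shutting down; producing recovers $98 of fixed cost.

Profit = -$389 at y = 7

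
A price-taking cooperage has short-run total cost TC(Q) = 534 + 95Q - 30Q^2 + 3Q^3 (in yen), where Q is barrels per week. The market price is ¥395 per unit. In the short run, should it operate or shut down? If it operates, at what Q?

From TC, MC = TC'(Q) = 95 - 60Q + 9Q^2 and AVC = VC/Q = 95 - 30Q + 3Q^2.
AVC hits its minimum where MC = AVC, at Q = 5, giving min AVC = 95 - 30·5 + 3·5^2 = ¥20.
Because ¥395 ≥ ¥20, revenue can cover variable cost; the firm operates.
Set P = MC: 395 = 95 - 60Q + 9Q^2 → -300 - 60Q + 9Q^2 = 0. The roots are Q = -10/3 and Q = 10; the profit-maximizing output is on the rising part of MC, so Q* = 10.
Check: AVC at Q = 10 is ¥95 ≤ P, so revenue covers variable cost.
Profit = P·Q − TC = 395·10 − 1484 = ¥2466.

Produce at Q = 10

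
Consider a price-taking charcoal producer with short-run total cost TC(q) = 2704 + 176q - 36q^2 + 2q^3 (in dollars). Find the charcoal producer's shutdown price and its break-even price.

Shutdown price = $14; break-even price = $254

Shutdown price = min AVC. AVC = 176 - 36q + 2q^2, with vertex at q = 9 and minimum $14.
ATC = 2704/q + 176 - 36q + 2q^2. Setting dATC/dq = −2704/q^2 − 36 + 4q = 0 gives q = 13 (since 4·13^3 − 36·13^2 = 2704).
min ATC = 2704/13 + 176 − 36·13 + 2·13^2 = $254. That is the break-even price.
Between these two prices the firm operates at a loss; above $254 it earns a profit.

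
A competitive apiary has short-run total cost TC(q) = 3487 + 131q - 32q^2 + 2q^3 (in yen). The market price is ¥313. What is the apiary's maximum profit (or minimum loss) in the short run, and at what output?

AVC = 131 - 32q + 2q^2; min AVC = ¥3 at q = 8. Since P = ¥313 ≥ min AVC, the firm produces.
MC = 131 - 64q + 6q^2. Setting P = MC and taking the root on the rising branch gives q* = 13.
TR = 313·13 = 4069. TC = 3487 + 689 = 4176. Profit = 4069 − 4176 = -¥107.
Shutting down would mean losing the fixed cost of ¥3487, so operating at a loss of ¥107 is better by ¥3380.

Profit = -¥107 at q = 13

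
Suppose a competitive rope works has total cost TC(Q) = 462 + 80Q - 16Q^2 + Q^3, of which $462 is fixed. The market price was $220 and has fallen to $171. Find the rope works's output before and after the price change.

AVC = 80 - 16Q + Q^2, minimized at Q = 8 where min AVC = $16. MC = 80 - 32Q + 3Q^2.
With P = $220 above the shutdown price, P = MC gives Q = 14.
At P = $171 ≥ min AVC, set P = MC: Q = 13. The firm stays open but cuts output.

Output falls from 14 to 13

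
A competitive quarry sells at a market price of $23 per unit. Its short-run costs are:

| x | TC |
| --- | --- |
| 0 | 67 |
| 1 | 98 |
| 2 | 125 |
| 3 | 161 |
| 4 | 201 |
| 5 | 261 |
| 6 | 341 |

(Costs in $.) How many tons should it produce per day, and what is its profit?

Tabulate TR − TC: x=0: -67; x=1: -75; x=2: -79; x=3: -92; x=4: -109; x=5: -146; x=6: -203.
Profit is highest at x = 0. Equivalently, the lowest AVC in the table is 58/2 ≈ $29 at x = 2, and P = $23 falls below it — price never covers variable cost, so the firm shuts down and loses only its fixed cost.

x = 0 (shut down); profit = -$67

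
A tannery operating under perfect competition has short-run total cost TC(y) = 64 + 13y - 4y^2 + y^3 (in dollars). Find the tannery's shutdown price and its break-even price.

Shutdown price = $9; break-even price = $29

Shutdown price = min AVC. AVC = 13 - 4y + y^2, with vertex at y = 2 and minimum $9.
ATC = 64/y + 13 - 4y + y^2. Setting dATC/dy = −64/y^2 − 4 + 2y = 0 gives y = 4 (since 2·4^3 − 4·4^2 = 64).
min ATC = 64/4 + 13 − 4·4 + 4^2 = $29. That is the break-even price.
For $9 ≤ P < $29 the firm produces at a loss; below $9 it shuts down.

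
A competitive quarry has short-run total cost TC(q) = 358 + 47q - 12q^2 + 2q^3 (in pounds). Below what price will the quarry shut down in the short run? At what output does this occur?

Short-run supply begins at min AVC. From VC = 47q - 12q^2 + 2q^3, AVC = 47 - 12q + 2q^2.
At the minimum of AVC, MC = AVC. MC = 47 - 24q + 6q^2; setting MC = AVC gives 4q^2 - 12q = 0, so q = 3. min AVC = 29.
For P < £29 the firm produces nothing.

£29 per unit, at q = 3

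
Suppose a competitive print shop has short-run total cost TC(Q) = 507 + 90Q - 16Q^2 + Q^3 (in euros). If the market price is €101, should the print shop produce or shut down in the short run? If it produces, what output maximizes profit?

Produce at Q = 11

Variable cost is VC = 90Q - 16Q^2 + Q^3, so AVC = VC/Q = 90 - 16Q + Q^2 and MC = dTC/dQ = 90 - 32Q + 3Q^2.
AVC hits its minimum where MC = AVC, at Q = 8, giving min AVC = 90 - 16·8 + 8^2 = €26.
Because €101 ≥ €26, revenue can cover variable cost; the firm operates.
Set P = MC: 101 = 90 - 32Q + 3Q^2 → -11 - 32Q + 3Q^2 = 0. The roots are Q = -1/3 and Q = 11; the profit-maximizing output is on the rising part of MC, so Q* = 11.
Check: AVC at Q = 11 is €35 ≤ P, so revenue covers variable cost.
Profit = P·Q − TC = 101·11 − 892 = €219.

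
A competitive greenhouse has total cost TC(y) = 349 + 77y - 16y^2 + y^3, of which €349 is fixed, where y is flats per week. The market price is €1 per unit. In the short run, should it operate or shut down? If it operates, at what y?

Shut down

Strip out fixed cost: VC = 77y - 16y^2 + y^3. Then AVC = 77 - 16y + y^2 and MC = 77 - 32y + 3y^2.
AVC is minimized where dAVC/dy = -16 + 2y = 0, at y = 8; min AVC = 77 - 16·8 + 8^2 = €13.
Since P = €1 < min AVC = €13, price fails to cover variable cost at any output.
Best response: produce nothing and absorb the €349 fixed cost.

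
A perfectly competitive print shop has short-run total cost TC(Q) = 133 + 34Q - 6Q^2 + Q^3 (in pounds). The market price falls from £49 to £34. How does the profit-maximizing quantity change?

Output falls from 5 to 4

MC = 34 - 12Q + 3Q^2; the shutdown threshold is min AVC = £25 (at Q = 3).
With P = £49 above the shutdown price, P = MC gives Q = 5.
At P = £34 ≥ min AVC, set P = MC: Q = 4. The firm stays open but cuts output.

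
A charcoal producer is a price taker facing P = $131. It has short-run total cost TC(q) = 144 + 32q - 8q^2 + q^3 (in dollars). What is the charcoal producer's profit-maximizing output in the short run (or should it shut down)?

Variable cost is VC = 32q - 8q^2 + q^3, so AVC = VC/q = 32 - 8q + q^2 and MC = dTC/dq = 32 - 16q + 3q^2.
The AVC parabola has its vertex at q = 8/2 = 4, where AVC = 32 - 8·4 + 4^2 = $16.
P = $131 exceeds min AVC = $16, so the firm stays open.
Set P = MC: 131 = 32 - 16q + 3q^2 → -99 - 16q + 3q^2 = 0. The roots are q = -11/3 and q = 9; the profit-maximizing output is on the rising part of MC, so q* = 9.
Check: AVC at q = 9 is $41 ≤ P, so revenue covers variable cost.
Profit = P·q − TC = 131·9 − 513 = $666.

Produce at q = 9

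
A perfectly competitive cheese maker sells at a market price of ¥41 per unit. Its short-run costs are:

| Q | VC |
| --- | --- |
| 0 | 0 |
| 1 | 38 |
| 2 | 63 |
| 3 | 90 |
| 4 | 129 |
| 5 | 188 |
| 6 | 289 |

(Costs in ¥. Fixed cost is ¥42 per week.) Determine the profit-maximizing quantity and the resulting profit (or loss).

Tabulate TR − TC: Q=0: -42; Q=1: -39; Q=2: -23; Q=3: -9; Q=4: -7; Q=5: -25; Q=6: -85.
Profit is maximized at Q = 4. AVC there is 129/4 = ¥32.25 ≤ P, so producing beats shutting down (which would give -¥42).

Q = 4; profit = -¥7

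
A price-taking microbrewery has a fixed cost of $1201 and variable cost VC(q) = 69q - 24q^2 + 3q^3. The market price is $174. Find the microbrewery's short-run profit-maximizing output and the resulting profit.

AVC = 69 - 24q + 3q^2 has its minimum $21 at q = 4; price $174 clears that bar, so the firm operates.
MC = 69 - 48q + 9q^2. Setting P = MC and taking the root on the rising branch gives q* = 7.
TR = 174·7 = 1218. TC = 1201 + 336 = 1537. Profit = 1218 − 1537 = -$319.
By producing, the firm covers all variable cost plus $882 of fixed cost; shutting down would lose the full $1201.

Profit = -$319 at q = 7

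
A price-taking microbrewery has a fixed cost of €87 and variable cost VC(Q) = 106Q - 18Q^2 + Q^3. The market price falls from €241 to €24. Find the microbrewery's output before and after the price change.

Output falls from 15 to 0 (the firm shuts down)

AVC = 106 - 18Q + Q^2, minimized at Q = 9 where min AVC = €25. MC = 106 - 36Q + 3Q^2.
With P = €241 above the shutdown price, P = MC gives Q = 15.
At P = €24 < min AVC = €25, price no longer covers variable cost at any output, so the firm shuts down: Q = 0.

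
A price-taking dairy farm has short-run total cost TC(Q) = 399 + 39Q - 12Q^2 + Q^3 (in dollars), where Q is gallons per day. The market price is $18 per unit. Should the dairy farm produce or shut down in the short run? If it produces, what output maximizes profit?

Produce at Q = 7

From TC, MC = TC'(Q) = 39 - 24Q + 3Q^2 and AVC = VC/Q = 39 - 12Q + Q^2.
The AVC parabola has its vertex at Q = 12/2 = 6, where AVC = 39 - 12·6 + 6^2 = $3.
P = $18 exceeds min AVC = $3, so the firm stays open.
Set P = MC: 18 = 39 - 24Q + 3Q^2 → 21 - 24Q + 3Q^2 = 0. The roots are Q = 1 and Q = 7; the profit-maximizing output is on the rising part of MC, so Q* = 7.
Check: AVC at Q = 7 is $4 ≤ P, so revenue covers variable cost.
Profit = P·Q − TC = 18·7 − 427 = -$301, a loss, but smaller than the $399 fixed cost the firm would lose by shutting down.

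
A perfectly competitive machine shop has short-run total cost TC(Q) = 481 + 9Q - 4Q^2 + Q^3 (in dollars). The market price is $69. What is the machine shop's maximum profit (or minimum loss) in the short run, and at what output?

AVC = 9 - 4Q + Q^2 has its minimum $5 at Q = 2; price $69 clears that bar, so the firm operates.
With MC = 9 - 8Q + 3Q^2, P = MC on the upward-sloping part at Q* = 6.
TR = 69·6 = 414. TC = 481 + 126 = 607. Profit = 414 − 607 = -$193.
By producing, the firm covers all variable cost plus $288 of fixed cost; shutting down would lose the full $481.

Profit = -$193 at Q = 6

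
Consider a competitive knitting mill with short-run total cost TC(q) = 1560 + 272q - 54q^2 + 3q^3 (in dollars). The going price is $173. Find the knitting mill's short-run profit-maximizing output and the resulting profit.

AVC = 272 - 54q + 3q^2; min AVC = $29 at q = 9. Since P = $173 ≥ min AVC, the firm produces.
With MC = 272 - 108q + 9q^2, P = MC on the upward-sloping part at q* = 11.
TR = 173·11 = 1903. TC = 1560 + 451 = 2011. Profit = 1903 − 2011 = -$108.
Shutting down would mean losing the fixed cost of $1560, so operating at a loss of $108 is better by $1452.

Profit = -$108 at q = 11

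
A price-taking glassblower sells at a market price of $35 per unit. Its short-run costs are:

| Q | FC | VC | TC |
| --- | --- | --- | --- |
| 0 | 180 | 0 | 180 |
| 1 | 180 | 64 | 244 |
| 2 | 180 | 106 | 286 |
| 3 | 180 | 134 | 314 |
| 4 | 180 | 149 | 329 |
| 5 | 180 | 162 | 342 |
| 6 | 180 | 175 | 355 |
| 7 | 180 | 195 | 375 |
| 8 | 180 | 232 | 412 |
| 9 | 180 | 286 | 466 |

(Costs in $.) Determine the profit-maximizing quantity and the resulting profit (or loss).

Profit at each row (π = 35Q − TC): Q=0: -180; Q=1: -209; Q=2: -216; Q=3: -209; Q=4: -189; Q=5: -167; Q=6: -145; Q=7: -130; Q=8: -132; Q=9: -151.
Profit is maximized at Q = 7. AVC there is 195/7 = $27.86 ≤ P, so producing beats shutting down (which would give -$180).

Q = 7; profit = -$130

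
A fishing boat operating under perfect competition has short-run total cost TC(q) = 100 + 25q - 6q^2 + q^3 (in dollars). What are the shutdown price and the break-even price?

Shutdown price = min AVC. AVC = 25 - 6q + q^2, with vertex at q = 3 and minimum $16.
ATC = 100/q + 25 - 6q + q^2. Setting dATC/dq = −100/q^2 − 6 + 2q = 0 gives q = 5 (since 2·5^3 − 6·5^2 = 100).
min ATC = 100/5 + 25 − 6·5 + 5^2 = $40. That is the break-even price.
Between these two prices the firm operates at a loss; above $40 it earns a profit.

Shutdown price = $16; break-even price = $40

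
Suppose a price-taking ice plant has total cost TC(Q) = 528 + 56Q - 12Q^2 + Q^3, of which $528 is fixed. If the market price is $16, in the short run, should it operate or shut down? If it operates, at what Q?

Strip out fixed cost: VC = 56Q - 12Q^2 + Q^3. Then AVC = 56 - 12Q + Q^2 and MC = 56 - 24Q + 3Q^2.
AVC is minimized where dAVC/dQ = -12 + 2Q = 0, at Q = 6; min AVC = 56 - 12·6 + 6^2 = $20.
With P < min AVC ($16 < $20), every unit sold adds to the loss.
Shutting down limits the loss to fixed cost, $528.

Shut down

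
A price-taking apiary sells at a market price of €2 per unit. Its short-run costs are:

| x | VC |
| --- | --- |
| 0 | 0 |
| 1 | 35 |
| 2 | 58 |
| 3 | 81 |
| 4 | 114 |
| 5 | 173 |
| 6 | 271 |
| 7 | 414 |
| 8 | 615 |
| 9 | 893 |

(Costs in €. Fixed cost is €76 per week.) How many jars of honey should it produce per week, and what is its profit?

x = 0 (shut down); profit = -€76

Profit at each row (π = 2x − TC): x=0: -76; x=1: -109; x=2: -130; x=3: -151; x=4: -182; x=5: -239; x=6: -335; x=7: -476; x=8: -675; x=9: -951.
Profit is highest at x = 0. Equivalently, the lowest AVC in the table is 81/3 ≈ €27 at x = 3, and P = €2 falls below it — price never covers variable cost, so the firm shuts down and loses only its fixed cost.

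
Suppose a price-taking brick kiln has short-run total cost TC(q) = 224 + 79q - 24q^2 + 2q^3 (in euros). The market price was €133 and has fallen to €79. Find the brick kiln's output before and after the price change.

MC = 79 - 48q + 6q^2; the shutdown threshold is min AVC = €7 (at q = 6).
At P = €133 ≥ min AVC, set P = MC on the rising branch: q = 9.
At P = €79 ≥ min AVC, set P = MC: q = 8. The firm stays open but cuts output.

Output falls from 9 to 8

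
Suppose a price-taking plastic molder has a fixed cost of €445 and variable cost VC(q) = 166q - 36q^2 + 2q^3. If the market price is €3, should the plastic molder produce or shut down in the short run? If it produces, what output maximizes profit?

From TC, MC = TC'(q) = 166 - 72q + 6q^2 and AVC = VC/q = 166 - 36q + 2q^2.
AVC hits its minimum where MC = AVC, at q = 9, giving min AVC = 166 - 36·9 + 2·9^2 = €4.
With P < min AVC (€3 < €4), every unit sold adds to the loss.
Best response: produce nothing and absorb the €445 fixed cost.

Shut down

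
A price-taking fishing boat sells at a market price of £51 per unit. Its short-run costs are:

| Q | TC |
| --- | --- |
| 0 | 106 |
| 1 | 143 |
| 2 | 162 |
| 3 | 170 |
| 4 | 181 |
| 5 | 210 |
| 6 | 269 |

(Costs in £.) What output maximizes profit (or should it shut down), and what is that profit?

Profit at each row (π = 51Q − TC): Q=0: -106; Q=1: -92; Q=2: -60; Q=3: -17; Q=4: 23; Q=5: 45; Q=6: 37.
Profit is maximized at Q = 5. AVC there is 104/5 = £20.80 ≤ P, so producing beats shutting down (which would give -£106).

Q = 5; profit = £45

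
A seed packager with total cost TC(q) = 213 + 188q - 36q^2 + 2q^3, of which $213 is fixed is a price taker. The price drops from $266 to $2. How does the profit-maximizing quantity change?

Output falls from 13 to 0 (the firm shuts down)

MC = 188 - 72q + 6q^2; the shutdown threshold is min AVC = $26 (at q = 9).
With P = $266 above the shutdown price, P = MC gives q = 13.
At P = $2 < min AVC = $26, price no longer covers variable cost at any output, so the firm shuts down: q = 0.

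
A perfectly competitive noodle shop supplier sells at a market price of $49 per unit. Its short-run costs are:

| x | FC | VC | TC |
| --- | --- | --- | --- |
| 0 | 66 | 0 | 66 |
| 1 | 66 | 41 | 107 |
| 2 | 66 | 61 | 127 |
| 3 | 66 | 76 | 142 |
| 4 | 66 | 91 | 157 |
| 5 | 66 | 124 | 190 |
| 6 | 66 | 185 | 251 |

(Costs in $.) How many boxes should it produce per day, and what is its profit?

Profit at each row (π = 49x − TC): x=0: -66; x=1: -58; x=2: -29; x=3: 5; x=4: 39; x=5: 55; x=6: 43.
Profit is maximized at x = 5. AVC there is 124/5 = $24.80 ≤ P, so producing beats shutting down (which would give -$66).

x = 5; profit = $55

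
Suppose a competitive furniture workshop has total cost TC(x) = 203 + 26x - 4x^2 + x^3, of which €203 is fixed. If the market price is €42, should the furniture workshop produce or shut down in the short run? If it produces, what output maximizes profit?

Produce at x = 4

Variable cost is VC = 26x - 4x^2 + x^3, so AVC = VC/x = 26 - 4x + x^2 and MC = dTC/dx = 26 - 8x + 3x^2.
AVC is minimized where dAVC/dx = -4 + 2x = 0, at x = 2; min AVC = 26 - 4·2 + 2^2 = €22.
Since P = €42 ≥ min AVC = €22, price covers variable cost and the firm should produce.
P = MC gives -16 - 8x + 3x^2 = 0, with roots -4/3 and 4. Take the larger (rising MC): x* = 4.
Check: AVC at x = 4 is €26 ≤ P, so revenue covers variable cost.
Profit = P·x − TC = 42·4 − 307 = -€139, a loss, but smaller than the €203 fixed cost the firm would lose by shutting down.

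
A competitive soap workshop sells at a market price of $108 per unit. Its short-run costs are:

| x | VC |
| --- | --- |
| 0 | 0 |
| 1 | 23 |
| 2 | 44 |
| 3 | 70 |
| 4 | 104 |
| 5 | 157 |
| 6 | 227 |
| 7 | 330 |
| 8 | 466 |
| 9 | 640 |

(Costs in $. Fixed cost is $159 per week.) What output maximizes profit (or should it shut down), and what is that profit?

x = 7; profit = $267

Profit at each row (π = 108x − TC): x=0: -159; x=1: -74; x=2: 13; x=3: 95; x=4: 169; x=5: 224; x=6: 262; x=7: 267; x=8: 239; x=9: 173.
Profit is maximized at x = 7. AVC there is 330/7 = $47.14 ≤ P, so producing beats shutting down (which would give -$159).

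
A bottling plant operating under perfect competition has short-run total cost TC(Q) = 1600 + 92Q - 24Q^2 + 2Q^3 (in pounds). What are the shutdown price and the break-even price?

Shutdown price = £20; break-even price = £212

Shutdown price = min AVC. AVC = 92 - 24Q + 2Q^2, with vertex at Q = 6 and minimum £20.
ATC = 1600/Q + 92 - 24Q + 2Q^2. Setting dATC/dQ = −1600/Q^2 − 24 + 4Q = 0 gives Q = 10 (since 4·10^3 − 24·10^2 = 1600).
min ATC = 1600/10 + 92 − 24·10 + 2·10^2 = £212. That is the break-even price.
Between these two prices the firm operates at a loss; above £212 it earns a profit.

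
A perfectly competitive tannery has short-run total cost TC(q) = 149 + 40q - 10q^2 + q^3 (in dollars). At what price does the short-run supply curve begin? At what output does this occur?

$15 per unit, at q = 5

Short-run supply begins at min AVC. From VC = 40q - 10q^2 + q^3, AVC = 40 - 10q + q^2.
At the minimum of AVC, MC = AVC. MC = 40 - 20q + 3q^2; setting MC = AVC gives 2q^2 - 10q = 0, so q = 5. min AVC = 15.
For P < $15 the firm produces nothing.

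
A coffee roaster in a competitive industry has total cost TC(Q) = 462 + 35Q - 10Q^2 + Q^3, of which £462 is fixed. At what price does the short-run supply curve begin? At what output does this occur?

Short-run supply begins at min AVC. From VC = 35Q - 10Q^2 + Q^3, AVC = 35 - 10Q + Q^2.
dAVC/dQ = -10 + 2Q = 0 gives Q = 5. min AVC = 35 - 10·5 + 5^2 = 10.
The firm shuts down for any P below £10.

£10 per unit, at Q = 5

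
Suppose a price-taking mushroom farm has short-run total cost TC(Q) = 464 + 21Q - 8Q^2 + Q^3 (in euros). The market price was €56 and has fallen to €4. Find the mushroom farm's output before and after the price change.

Output falls from 7 to 0 (the firm shuts down)

AVC = 21 - 8Q + Q^2, minimized at Q = 4 where min AVC = €5. MC = 21 - 16Q + 3Q^2.
At P = €56 ≥ min AVC, set P = MC on the rising branch: Q = 7.
At P = €4 < min AVC = €5, price no longer covers variable cost at any output, so the firm shuts down: Q = 0.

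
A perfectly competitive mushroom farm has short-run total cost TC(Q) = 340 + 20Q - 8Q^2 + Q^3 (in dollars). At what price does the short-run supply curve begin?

$4 per unit

Short-run supply begins at min AVC. From VC = 20Q - 8Q^2 + Q^3, AVC = 20 - 8Q + Q^2.
At the minimum of AVC, MC = AVC. MC = 20 - 16Q + 3Q^2; setting MC = AVC gives 2Q^2 - 8Q = 0, so Q = 4. min AVC = 4.
For P < $4 the firm produces nothing.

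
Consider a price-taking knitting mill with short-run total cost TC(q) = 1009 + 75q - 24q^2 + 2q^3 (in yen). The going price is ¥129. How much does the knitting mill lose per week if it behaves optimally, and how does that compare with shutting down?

AVC = 75 - 24q + 2q^2; min AVC = ¥3 at q = 6. Since P = ¥129 ≥ min AVC, the firm produces.
MC = 75 - 48q + 6q^2. Setting P = MC and taking the root on the rising branch gives q* = 9.
TR = 129·9 = 1161. TC = 1009 + 189 = 1198. Profit = 1161 − 1198 = -¥37.
By producing, the firm covers all variable cost plus ¥972 of fixed cost; shutting down would lose the full ¥1009.

Profit = -¥37 at q = 9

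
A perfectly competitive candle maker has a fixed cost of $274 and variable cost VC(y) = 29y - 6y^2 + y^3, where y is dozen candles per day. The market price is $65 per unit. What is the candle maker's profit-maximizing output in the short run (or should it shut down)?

Produce at y = 6

Variable cost is VC = 29y - 6y^2 + y^3, so AVC = VC/y = 29 - 6y + y^2 and MC = dTC/dy = 29 - 12y + 3y^2.
The AVC parabola has its vertex at y = 6/2 = 3, where AVC = 29 - 6·3 + 3^2 = $20.
Since P = $65 ≥ min AVC = $20, price covers variable cost and the firm should produce.
P = MC gives -36 - 12y + 3y^2 = 0, with roots -2 and 6. Take the larger (rising MC): y* = 6.
Check: AVC at y = 6 is $29 ≤ P, so revenue covers variable cost.
Profit = P·y − TC = 65·6 − 448 = -$58, a loss, but smaller than the $274 fixed cost the firm would lose by shutting down.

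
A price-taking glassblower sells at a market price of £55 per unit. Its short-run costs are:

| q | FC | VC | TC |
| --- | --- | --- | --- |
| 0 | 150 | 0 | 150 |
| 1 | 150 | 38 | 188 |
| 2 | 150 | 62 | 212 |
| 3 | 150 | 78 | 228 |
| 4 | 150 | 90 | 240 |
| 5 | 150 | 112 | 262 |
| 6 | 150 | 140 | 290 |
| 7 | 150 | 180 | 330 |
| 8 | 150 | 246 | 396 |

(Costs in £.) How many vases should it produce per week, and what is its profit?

q = 7; profit = £55

Tabulate TR − TC: q=0: -150; q=1: -133; q=2: -102; q=3: -63; q=4: -20; q=5: 13; q=6: 40; q=7: 55; q=8: 44.
Profit is maximized at q = 7. AVC there is 180/7 = £25.71 ≤ P, so producing beats shutting down (which would give -£150).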